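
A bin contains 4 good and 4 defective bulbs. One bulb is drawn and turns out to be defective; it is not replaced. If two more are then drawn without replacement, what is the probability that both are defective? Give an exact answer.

After the first draw, 3 of the remaining 7 bulbs are defective.
P = 3/7 × 2/6 = 6/42 = 1/7.

1/7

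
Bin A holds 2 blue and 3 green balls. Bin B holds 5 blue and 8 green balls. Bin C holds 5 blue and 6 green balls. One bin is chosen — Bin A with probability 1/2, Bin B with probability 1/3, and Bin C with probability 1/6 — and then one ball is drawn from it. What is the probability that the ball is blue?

1733/4290

From Bin A: P(blue) = 2/5.
From Bin B: P(blue) = 5/13.
From Bin C: P(blue) = 5/11.
Total probability = (1/2)(2/5) + (1/3)(5/13) + (1/6)(5/11) = 1733/4290.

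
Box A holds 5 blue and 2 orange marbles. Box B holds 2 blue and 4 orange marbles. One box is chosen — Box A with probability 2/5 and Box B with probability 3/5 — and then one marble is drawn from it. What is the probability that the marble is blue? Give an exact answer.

From Box A: P(blue) = 5/7.
From Box B: P(blue) = 2/6.
Total probability = (2/5)(5/7) + (3/5)(2/6) = 17/35.

17/35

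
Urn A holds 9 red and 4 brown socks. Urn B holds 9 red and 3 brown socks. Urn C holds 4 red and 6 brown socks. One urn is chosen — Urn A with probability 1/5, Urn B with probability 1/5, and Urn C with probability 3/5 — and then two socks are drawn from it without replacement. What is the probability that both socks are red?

From Urn A: P(both red) = (9/13)(8/12) = 6/13.
From Urn B: P(both red) = (9/12)(8/11) = 6/11.
From Urn C: P(both red) = (4/10)(3/9) = 2/15.
Total probability = (1/5)(6/13) + (1/5)(6/11) + (3/5)(2/15) = 1006/3575.

1006/3575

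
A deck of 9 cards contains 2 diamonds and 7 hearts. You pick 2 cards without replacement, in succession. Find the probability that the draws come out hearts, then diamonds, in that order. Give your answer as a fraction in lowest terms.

Each draw changes the counts, so multiply the conditional probabilities along the sequence:
P = 7/9 × 2/8 = 14/72 = 7/36.

7/36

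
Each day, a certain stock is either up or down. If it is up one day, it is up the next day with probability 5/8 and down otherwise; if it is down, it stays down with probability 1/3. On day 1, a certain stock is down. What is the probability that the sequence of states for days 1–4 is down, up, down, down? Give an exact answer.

Day 1 is given. For each transition, use the conditional probability from the current state:
P(up | down) = 2/3; P(down | up) = 3/8; P(down | down) = 1/3.
P = 2/3 × 3/8 × 1/3 = 6/72 = 1/12.

1/12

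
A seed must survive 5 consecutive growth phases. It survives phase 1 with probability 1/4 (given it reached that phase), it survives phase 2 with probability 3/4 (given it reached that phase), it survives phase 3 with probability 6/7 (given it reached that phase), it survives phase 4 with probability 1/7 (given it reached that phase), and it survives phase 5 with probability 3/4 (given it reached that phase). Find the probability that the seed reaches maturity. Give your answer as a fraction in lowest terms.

Multiplying along the chain,
P = 1/4 × 3/4 × 6/7 × 1/7 × 3/4 = 54/3136 = 27/1568.

27/1568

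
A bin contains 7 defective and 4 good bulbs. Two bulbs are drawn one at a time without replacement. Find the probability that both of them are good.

P = 4/11 × 3/10 = 12/110 = 6/55.

6/55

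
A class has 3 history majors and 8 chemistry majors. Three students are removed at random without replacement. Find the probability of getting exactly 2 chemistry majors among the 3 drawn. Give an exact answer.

28/55

One ordering (chemistry majors drawn first) has probability 8/11 × 7/10 × 3/9 = 168/990 = 28/165.
There are C(3,2) = 3 such orderings, each equally likely, so P = 3 × 28/165 = 28/55.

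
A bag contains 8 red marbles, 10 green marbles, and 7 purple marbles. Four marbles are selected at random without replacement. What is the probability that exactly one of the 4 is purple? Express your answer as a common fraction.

2856/6325

One ordering (purple drawn first) has probability 7/25 × 18/24 × 17/23 × 16/22 = 34272/303600 = 714/6325.
There are C(4,1) = 4 such orderings, each equally likely, so P = 4 × 714/6325 = 2856/6325.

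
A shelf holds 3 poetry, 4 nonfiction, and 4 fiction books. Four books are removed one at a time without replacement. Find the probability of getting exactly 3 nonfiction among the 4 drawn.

One ordering (nonfiction drawn first) has probability 4/11 × 3/10 × 2/9 × 7/8 = 168/7920 = 7/330.
There are C(4,3) = 4 such orderings, each equally likely, so P = 4 × 7/330 = 14/165.

14/165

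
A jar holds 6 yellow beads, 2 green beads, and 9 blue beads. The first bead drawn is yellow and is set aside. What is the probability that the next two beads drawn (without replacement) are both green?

1/120

After the first draw, 2 of the remaining 16 beads are green.
P = 2/16 × 1/15 = 2/240 = 1/120.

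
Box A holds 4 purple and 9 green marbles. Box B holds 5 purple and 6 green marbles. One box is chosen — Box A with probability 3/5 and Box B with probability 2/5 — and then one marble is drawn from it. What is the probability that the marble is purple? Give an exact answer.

From Box A: P(purple) = 4/13.
From Box B: P(purple) = 5/11.
Total probability = (3/5)(4/13) + (2/5)(5/11) = 262/715.

262/715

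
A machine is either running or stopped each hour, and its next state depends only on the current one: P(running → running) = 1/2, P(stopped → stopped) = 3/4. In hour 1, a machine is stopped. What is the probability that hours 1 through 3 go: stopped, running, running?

1/8

Hour 1 is given. For each transition, use the conditional probability from the current state:
P(running | stopped) = 1/4; P(running | running) = 1/2.
P = 1/4 × 1/2 = 1/8.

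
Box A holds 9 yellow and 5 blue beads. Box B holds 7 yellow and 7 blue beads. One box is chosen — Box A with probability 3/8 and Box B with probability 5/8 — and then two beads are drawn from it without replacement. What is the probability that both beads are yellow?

From Box A: P(both yellow) = (9/14)(8/13) = 36/91.
From Box B: P(both yellow) = (7/14)(6/13) = 3/13.
Total probability = (3/8)(36/91) + (5/8)(3/13) = 213/728.

213/728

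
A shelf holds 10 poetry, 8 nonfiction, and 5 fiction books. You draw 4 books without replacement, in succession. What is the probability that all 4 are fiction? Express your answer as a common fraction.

P = 5/23 × 4/22 × 3/21 × 2/20 = 120/212520 = 1/1771.

1/1771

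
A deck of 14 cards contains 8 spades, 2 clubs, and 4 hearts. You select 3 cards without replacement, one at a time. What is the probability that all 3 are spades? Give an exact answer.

P(every draw is a spade) = 8/14 × 7/13 × 6/12 = 336/2184 = 2/13.

2/13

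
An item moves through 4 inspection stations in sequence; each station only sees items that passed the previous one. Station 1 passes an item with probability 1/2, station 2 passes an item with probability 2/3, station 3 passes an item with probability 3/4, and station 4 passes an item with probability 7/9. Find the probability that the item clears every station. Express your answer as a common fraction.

Multiplying along the chain,
P = 1/2 × 2/3 × 3/4 × 7/9 = 42/216 = 7/36.

7/36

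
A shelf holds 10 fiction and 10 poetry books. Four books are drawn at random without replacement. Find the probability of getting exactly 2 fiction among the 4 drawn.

One ordering (fiction drawn first) has probability 10/20 × 9/19 × 10/18 × 9/17 = 8100/116280 = 45/646.
There are C(4,2) = 6 such orderings, each equally likely, so P = 6 × 45/646 = 135/323.

135/323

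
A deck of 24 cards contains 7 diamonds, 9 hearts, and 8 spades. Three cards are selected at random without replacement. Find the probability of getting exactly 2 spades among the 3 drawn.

56/253

One ordering (spades drawn first) has probability 8/24 × 7/23 × 16/22 = 896/12144 = 56/759.
There are C(3,2) = 3 such orderings, each equally likely, so P = 3 × 56/759 = 56/253.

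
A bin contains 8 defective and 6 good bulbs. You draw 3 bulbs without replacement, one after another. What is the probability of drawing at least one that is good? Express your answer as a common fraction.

P(no good) = 8/14 × 7/13 × 6/12 = 336/2184 = 2/13.
P(at least one) = 1 − 2/13 = 11/13.

11/13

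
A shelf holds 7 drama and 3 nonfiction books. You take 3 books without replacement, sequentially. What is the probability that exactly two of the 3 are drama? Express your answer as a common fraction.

21/40

One ordering (drama drawn first) has probability 7/10 × 6/9 × 3/8 = 126/720 = 7/40.
There are C(3,2) = 3 such orderings, each equally likely, so P = 3 × 7/40 = 21/40.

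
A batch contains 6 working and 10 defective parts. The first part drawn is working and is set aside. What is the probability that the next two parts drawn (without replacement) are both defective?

With the first part removed, 10 defective remain out of 15.
P = 10/15 × 9/14 = 90/210 = 3/7.

3/7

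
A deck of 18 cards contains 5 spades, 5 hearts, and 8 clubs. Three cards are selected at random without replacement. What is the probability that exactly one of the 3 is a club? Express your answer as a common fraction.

15/34

One ordering (a club drawn first) has probability 8/18 × 10/17 × 9/16 = 720/4896 = 5/34.
There are C(3,1) = 3 such orderings, each equally likely, so P = 3 × 5/34 = 15/34.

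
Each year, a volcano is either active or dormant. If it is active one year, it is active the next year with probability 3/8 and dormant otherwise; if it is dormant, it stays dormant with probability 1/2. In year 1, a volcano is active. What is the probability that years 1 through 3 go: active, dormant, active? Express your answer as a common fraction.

5/16

Year 1 is given. For each transition, use the conditional probability from the current state:
P(dormant | active) = 5/8; P(active | dormant) = 1/2.
P = 5/8 × 1/2 = 5/16.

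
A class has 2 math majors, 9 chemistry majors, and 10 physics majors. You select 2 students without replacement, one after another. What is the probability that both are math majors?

P(every draw is a math major) = 2/21 × 1/20 = 2/420 = 1/210.

1/210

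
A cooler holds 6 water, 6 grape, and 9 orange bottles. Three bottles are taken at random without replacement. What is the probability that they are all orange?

P(all orange) = 9/21 × 8/20 × 7/19 = 504/7980 = 6/95.

6/95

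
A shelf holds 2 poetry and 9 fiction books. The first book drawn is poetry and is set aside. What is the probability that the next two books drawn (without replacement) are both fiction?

4/5

With the first book removed, 9 fiction remain out of 10.
P = 9/10 × 8/9 = 72/90 = 4/5.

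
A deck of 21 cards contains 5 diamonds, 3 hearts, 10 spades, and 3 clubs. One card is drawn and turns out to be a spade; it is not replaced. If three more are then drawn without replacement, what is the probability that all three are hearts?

1/1140

With the first card removed, 3 hearts remain out of 20.
P = 3/20 × 2/19 × 1/18 = 6/6840 = 1/1140.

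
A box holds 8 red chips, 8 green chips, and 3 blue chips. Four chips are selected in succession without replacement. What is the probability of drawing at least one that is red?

591/646

P(no red) = 11/19 × 10/18 × 9/17 × 8/16 = 7920/93024 = 55/646.
P(at least one) = 1 − 55/646 = 591/646.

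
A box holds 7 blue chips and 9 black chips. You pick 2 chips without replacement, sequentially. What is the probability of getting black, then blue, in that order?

21/80

Multiply the probability of each draw given the previous ones:
P = 9/16 × 7/15 = 63/240 = 21/80.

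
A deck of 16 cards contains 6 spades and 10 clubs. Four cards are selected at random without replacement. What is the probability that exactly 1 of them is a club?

10/91

One ordering (a club drawn first) has probability 10/16 × 6/15 × 5/14 × 4/13 = 1200/43680 = 5/182.
There are C(4,1) = 4 such orderings, each equally likely, so P = 4 × 5/182 = 10/91.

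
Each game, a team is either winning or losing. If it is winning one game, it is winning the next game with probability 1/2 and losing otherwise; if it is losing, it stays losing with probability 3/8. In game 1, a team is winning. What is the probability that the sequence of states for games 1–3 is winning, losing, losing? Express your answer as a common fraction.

Game 1 is given. For each transition, use the conditional probability from the current state:
P(losing | winning) = 1/2; P(losing | losing) = 3/8.
P = 1/2 × 3/8 = 3/16.

3/16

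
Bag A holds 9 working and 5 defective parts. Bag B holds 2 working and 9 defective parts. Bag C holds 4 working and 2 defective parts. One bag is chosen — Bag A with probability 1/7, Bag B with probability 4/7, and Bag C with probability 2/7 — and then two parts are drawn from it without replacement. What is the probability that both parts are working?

From Bag A: P(both working) = (9/14)(8/13) = 36/91.
From Bag B: P(both working) = (2/11)(1/10) = 1/55.
From Bag C: P(both working) = (4/6)(3/5) = 2/5.
Total probability = (1/7)(36/91) + (4/7)(1/55) + (2/7)(2/5) = 6348/35035.

6348/35035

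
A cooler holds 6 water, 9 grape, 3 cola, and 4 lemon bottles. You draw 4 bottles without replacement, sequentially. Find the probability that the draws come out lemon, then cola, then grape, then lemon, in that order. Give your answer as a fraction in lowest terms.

Each draw changes the counts, so multiply the conditional probabilities along the sequence:
P = 4/22 × 3/21 × 9/20 × 3/19 = 324/175560 = 27/14630.

27/14630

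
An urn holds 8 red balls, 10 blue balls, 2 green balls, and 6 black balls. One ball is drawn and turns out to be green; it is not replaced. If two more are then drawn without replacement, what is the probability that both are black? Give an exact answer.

After the first draw, 6 of the remaining 25 balls are black.
P = 6/25 × 5/24 = 30/600 = 1/20.

1/20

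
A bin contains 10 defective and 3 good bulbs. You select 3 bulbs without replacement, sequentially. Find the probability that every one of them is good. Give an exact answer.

1/286

P(all good) = 3/13 × 2/12 × 1/11 = 6/1716 = 1/286.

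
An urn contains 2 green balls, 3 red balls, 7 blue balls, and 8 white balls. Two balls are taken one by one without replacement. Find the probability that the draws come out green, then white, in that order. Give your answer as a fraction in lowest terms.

Each draw changes the counts, so multiply the conditional probabilities along the sequence:
P = 2/20 × 8/19 = 16/380 = 4/95.

4/95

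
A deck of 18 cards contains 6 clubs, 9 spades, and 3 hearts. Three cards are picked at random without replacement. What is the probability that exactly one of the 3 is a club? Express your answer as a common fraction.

33/68

One ordering (a club drawn first) has probability 6/18 × 12/17 × 11/16 = 792/4896 = 11/68.
There are C(3,1) = 3 such orderings, each equally likely, so P = 3 × 11/68 = 33/68.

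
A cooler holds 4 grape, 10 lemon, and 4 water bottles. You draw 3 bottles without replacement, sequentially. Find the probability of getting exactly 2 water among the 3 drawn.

7/68

One ordering (water drawn first) has probability 4/18 × 3/17 × 14/16 = 168/4896 = 7/204.
There are C(3,2) = 3 such orderings, each equally likely, so P = 3 × 7/204 = 7/68.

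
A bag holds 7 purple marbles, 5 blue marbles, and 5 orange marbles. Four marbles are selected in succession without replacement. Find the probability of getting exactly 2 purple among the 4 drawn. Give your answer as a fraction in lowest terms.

27/68

One ordering (purple drawn first) has probability 7/17 × 6/16 × 10/15 × 9/14 = 3780/57120 = 9/136.
There are C(4,2) = 6 such orderings, each equally likely, so P = 6 × 9/136 = 27/68.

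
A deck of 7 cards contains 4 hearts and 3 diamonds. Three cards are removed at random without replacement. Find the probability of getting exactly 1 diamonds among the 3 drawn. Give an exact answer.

One ordering (a diamond drawn first) has probability 3/7 × 4/6 × 3/5 = 36/210 = 6/35.
There are C(3,1) = 3 such orderings, each equally likely, so P = 3 × 6/35 = 18/35.

18/35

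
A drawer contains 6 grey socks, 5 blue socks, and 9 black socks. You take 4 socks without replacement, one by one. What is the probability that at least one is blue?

P(no blue) = 15/20 × 14/19 × 13/18 × 12/17 = 32760/116280 = 91/323.
P(at least one) = 1 − 91/323 = 232/323.

232/323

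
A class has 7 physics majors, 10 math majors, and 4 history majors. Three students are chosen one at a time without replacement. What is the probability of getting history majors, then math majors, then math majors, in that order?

6/133

Chain rule:
P = 4/21 × 10/20 × 9/19 = 360/7980 = 6/133.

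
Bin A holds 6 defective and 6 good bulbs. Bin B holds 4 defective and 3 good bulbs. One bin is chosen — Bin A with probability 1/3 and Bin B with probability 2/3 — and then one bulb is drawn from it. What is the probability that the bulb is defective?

23/42

From Bin A: P(defective) = 6/12.
From Bin B: P(defective) = 4/7.
Total probability = (1/3)(6/12) + (2/3)(4/7) = 23/42.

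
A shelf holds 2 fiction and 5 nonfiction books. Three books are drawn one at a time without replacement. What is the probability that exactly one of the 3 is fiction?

4/7

One ordering (fiction drawn first) has probability 2/7 × 5/6 × 4/5 = 40/210 = 4/21.
There are C(3,1) = 3 such orderings, each equally likely, so P = 3 × 4/21 = 4/7.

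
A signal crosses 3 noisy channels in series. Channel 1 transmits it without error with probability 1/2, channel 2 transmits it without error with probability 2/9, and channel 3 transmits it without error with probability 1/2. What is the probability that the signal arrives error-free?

The events are sequential, so multiply the conditional probabilities:
P = 1/2 × 2/9 × 1/2 = 2/36 = 1/18.

1/18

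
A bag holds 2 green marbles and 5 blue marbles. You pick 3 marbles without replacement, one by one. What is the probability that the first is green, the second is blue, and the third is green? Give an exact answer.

Chain rule:
P = 2/7 × 5/6 × 1/5 = 10/210 = 1/21.

1/21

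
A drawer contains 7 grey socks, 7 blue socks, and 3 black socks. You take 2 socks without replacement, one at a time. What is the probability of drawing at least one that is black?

45/136

P(no black) = 14/17 × 13/16 = 182/272 = 91/136.
P(at least one) = 1 − 91/136 = 45/136.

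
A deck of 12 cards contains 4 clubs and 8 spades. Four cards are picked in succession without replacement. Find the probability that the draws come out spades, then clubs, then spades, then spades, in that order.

56/495

Multiply the probability of each draw given the previous ones:
P = 8/12 × 4/11 × 7/10 × 6/9 = 1344/11880 = 56/495.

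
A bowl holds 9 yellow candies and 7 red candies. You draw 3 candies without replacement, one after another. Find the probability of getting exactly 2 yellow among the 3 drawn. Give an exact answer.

9/20

One ordering (yellow drawn first) has probability 9/16 × 8/15 × 7/14 = 504/3360 = 3/20.
There are C(3,2) = 3 such orderings, each equally likely, so P = 3 × 3/20 = 9/20.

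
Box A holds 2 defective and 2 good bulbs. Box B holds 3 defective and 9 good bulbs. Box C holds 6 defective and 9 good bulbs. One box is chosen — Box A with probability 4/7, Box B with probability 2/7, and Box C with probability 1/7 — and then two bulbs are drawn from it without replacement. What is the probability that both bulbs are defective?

208/1617

From Box A: P(both defective) = (2/4)(1/3) = 1/6.
From Box B: P(both defective) = (3/12)(2/11) = 1/22.
From Box C: P(both defective) = (6/15)(5/14) = 1/7.
Total probability = (4/7)(1/6) + (2/7)(1/22) + (1/7)(1/7) = 208/1617.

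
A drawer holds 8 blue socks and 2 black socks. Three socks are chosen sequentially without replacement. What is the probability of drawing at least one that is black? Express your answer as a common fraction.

8/15

P(no black) = 8/10 × 7/9 × 6/8 = 336/720 = 7/15.
P(at least one) = 1 − 7/15 = 8/15.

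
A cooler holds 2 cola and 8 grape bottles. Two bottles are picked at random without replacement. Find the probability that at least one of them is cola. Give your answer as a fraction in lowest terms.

17/45

P(no cola) = 8/10 × 7/9 = 56/90 = 28/45.
P(at least one) = 1 − 28/45 = 17/45.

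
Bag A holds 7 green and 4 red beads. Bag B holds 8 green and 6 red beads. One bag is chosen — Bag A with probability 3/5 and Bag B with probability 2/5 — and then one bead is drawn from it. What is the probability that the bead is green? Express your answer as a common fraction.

47/77

From Bag A: P(green) = 7/11.
From Bag B: P(green) = 8/14.
Total probability = (3/5)(7/11) + (2/5)(8/14) = 47/77.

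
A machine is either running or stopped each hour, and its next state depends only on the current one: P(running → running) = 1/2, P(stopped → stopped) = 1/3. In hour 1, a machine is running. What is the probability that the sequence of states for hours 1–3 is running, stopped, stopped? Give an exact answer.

Hour 1 is given. For each transition, use the conditional probability from the current state:
P(stopped | running) = 1/2; P(stopped | stopped) = 1/3.
P = 1/2 × 1/3 = 1/6.

1/6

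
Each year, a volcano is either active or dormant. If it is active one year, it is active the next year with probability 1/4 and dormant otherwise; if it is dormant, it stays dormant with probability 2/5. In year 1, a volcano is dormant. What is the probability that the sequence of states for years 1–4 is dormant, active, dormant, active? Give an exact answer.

27/100

Year 1 is given. For each transition, use the conditional probability from the current state:
P(active | dormant) = 3/5; P(dormant | active) = 3/4; P(active | dormant) = 3/5.
P = 3/5 × 3/4 × 3/5 = 27/100.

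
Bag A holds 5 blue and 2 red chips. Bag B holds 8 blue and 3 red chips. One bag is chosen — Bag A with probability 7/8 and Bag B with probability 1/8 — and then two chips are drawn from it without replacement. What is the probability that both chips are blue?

317/660

From Bag A: P(both blue) = (5/7)(4/6) = 10/21.
From Bag B: P(both blue) = (8/11)(7/10) = 28/55.
Total probability = (7/8)(10/21) + (1/8)(28/55) = 317/660.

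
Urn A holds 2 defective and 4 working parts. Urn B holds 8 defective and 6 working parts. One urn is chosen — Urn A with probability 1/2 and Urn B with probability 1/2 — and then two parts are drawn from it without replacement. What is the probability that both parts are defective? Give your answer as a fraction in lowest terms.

From Urn A: P(both defective) = (2/6)(1/5) = 1/15.
From Urn B: P(both defective) = (8/14)(7/13) = 4/13.
Total probability = (1/2)(1/15) + (1/2)(4/13) = 73/390.

73/390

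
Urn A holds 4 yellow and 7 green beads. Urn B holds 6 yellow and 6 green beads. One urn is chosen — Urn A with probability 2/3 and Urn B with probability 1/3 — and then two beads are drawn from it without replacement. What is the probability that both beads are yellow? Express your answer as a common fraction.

From Urn A: P(both yellow) = (4/11)(3/10) = 6/55.
From Urn B: P(both yellow) = (6/12)(5/11) = 5/22.
Total probability = (2/3)(6/55) + (1/3)(5/22) = 49/330.

49/330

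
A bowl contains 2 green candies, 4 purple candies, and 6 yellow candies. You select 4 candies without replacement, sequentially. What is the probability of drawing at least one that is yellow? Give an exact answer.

32/33

P(no yellow) = 6/12 × 5/11 × 4/10 × 3/9 = 360/11880 = 1/33.
P(at least one) = 1 − 1/33 = 32/33.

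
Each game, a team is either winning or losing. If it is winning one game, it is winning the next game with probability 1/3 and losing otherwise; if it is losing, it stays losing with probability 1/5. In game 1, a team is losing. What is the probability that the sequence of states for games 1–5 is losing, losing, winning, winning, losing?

8/225

Game 1 is given. For each transition, use the conditional probability from the current state:
P(losing | losing) = 1/5; P(winning | losing) = 4/5; P(winning | winning) = 1/3; P(losing | winning) = 2/3.
P = 1/5 × 4/5 × 1/3 × 2/3 = 8/225.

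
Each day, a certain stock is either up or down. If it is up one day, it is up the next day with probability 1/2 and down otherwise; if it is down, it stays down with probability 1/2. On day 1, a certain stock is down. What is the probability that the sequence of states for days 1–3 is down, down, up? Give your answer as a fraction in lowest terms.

Day 1 is given. For each transition, use the conditional probability from the current state:
P(down | down) = 1/2; P(up | down) = 1/2.
P = 1/2 × 1/2 = 1/4.

1/4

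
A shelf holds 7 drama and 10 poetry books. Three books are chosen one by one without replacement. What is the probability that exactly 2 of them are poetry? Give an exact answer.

One ordering (poetry drawn first) has probability 10/17 × 9/16 × 7/15 = 630/4080 = 21/136.
There are C(3,2) = 3 such orderings, each equally likely, so P = 3 × 21/136 = 63/136.

63/136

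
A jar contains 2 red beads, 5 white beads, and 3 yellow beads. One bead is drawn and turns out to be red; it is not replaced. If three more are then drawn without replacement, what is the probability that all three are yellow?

1/84

After the first draw, 3 of the remaining 9 beads are yellow.
P = 3/9 × 2/8 × 1/7 = 6/504 = 1/84.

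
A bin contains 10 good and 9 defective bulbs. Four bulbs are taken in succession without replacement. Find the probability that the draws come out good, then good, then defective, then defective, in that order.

45/646

Multiply the probability of each draw given the previous ones:
P = 10/19 × 9/18 × 9/17 × 8/16 = 6480/93024 = 45/646.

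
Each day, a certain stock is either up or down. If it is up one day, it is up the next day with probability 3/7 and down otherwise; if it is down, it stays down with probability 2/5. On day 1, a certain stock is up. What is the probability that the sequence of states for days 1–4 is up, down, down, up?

Day 1 is given. For each transition, use the conditional probability from the current state:
P(down | up) = 4/7; P(down | down) = 2/5; P(up | down) = 3/5.
P = 4/7 × 2/5 × 3/5 = 24/175.

24/175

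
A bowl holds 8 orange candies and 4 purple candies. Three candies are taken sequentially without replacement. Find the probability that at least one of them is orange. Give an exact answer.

P(no orange) = 4/12 × 3/11 × 2/10 = 24/1320 = 1/55.
P(at least one) = 1 − 1/55 = 54/55.

54/55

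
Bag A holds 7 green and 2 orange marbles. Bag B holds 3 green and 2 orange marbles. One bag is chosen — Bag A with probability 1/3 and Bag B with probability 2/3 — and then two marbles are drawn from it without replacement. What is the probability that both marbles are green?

71/180

From Bag A: P(both green) = (7/9)(6/8) = 7/12.
From Bag B: P(both green) = (3/5)(2/4) = 3/10.
Total probability = (1/3)(7/12) + (2/3)(3/10) = 71/180.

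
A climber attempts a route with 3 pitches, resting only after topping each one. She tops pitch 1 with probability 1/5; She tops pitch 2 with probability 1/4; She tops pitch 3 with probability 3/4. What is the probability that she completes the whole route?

3/80

Each stage is reached only if all earlier stages succeed, so
P = 1/5 × 1/4 × 3/4 = 3/80.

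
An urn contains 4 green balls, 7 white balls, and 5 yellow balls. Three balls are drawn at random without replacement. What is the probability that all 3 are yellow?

1/56

P(every draw is yellow) = 5/16 × 4/15 × 3/14 = 60/3360 = 1/56.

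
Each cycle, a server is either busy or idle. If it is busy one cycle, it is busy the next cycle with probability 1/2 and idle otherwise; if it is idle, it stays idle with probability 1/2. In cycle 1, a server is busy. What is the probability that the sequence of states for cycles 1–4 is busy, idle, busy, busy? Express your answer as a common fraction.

Cycle 1 is given. For each transition, use the conditional probability from the current state:
P(idle | busy) = 1/2; P(busy | idle) = 1/2; P(busy | busy) = 1/2.
P = 1/2 × 1/2 × 1/2 = 1/8.

1/8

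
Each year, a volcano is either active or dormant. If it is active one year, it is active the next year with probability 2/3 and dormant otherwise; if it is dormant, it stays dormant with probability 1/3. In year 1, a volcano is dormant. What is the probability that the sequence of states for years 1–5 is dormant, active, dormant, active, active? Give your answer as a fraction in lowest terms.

8/81

Year 1 is given. For each transition, use the conditional probability from the current state:
P(active | dormant) = 2/3; P(dormant | active) = 1/3; P(active | dormant) = 2/3; P(active | active) = 2/3.
P = 2/3 × 1/3 × 2/3 × 2/3 = 8/81.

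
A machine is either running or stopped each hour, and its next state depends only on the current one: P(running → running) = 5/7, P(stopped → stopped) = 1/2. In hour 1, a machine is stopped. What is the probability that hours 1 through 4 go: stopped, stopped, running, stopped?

1/14

Hour 1 is given. For each transition, use the conditional probability from the current state:
P(stopped | stopped) = 1/2; P(running | stopped) = 1/2; P(stopped | running) = 2/7.
P = 1/2 × 1/2 × 2/7 = 2/28 = 1/14.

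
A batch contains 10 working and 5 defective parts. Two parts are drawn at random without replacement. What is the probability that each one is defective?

P = 5/15 × 4/14 = 20/210 = 2/21.

2/21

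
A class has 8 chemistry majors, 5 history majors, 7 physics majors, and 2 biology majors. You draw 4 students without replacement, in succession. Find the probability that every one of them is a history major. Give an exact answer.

1/1463

P(every draw is a history major) = 5/22 × 4/21 × 3/20 × 2/19 = 120/175560 = 1/1463.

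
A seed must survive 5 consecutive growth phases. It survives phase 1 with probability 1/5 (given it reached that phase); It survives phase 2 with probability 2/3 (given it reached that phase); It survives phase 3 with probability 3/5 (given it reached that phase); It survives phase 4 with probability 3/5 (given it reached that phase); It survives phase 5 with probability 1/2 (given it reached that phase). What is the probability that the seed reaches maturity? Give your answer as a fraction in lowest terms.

3/125

The events are sequential, so multiply the conditional probabilities:
P = 1/5 × 2/3 × 3/5 × 3/5 × 1/2 = 18/750 = 3/125.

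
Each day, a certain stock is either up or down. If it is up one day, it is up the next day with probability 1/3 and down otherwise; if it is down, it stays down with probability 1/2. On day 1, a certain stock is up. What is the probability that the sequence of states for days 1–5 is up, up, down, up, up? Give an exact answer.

Day 1 is given. For each transition, use the conditional probability from the current state:
P(up | up) = 1/3; P(down | up) = 2/3; P(up | down) = 1/2; P(up | up) = 1/3.
P = 1/3 × 2/3 × 1/2 × 1/3 = 2/54 = 1/27.

1/27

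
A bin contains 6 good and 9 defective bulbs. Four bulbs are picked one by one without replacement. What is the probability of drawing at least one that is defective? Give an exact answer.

90/91

P(no defective) = 6/15 × 5/14 × 4/13 × 3/12 = 360/32760 = 1/91.
P(at least one) = 1 − 1/91 = 90/91.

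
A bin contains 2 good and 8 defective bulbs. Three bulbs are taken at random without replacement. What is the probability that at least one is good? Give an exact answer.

P(no good) = 8/10 × 7/9 × 6/8 = 336/720 = 7/15.
P(at least one) = 1 − 7/15 = 8/15.

8/15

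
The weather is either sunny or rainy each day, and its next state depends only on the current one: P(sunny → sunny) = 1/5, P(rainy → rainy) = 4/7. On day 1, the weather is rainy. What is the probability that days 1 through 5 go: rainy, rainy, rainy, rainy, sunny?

192/2401

Day 1 is given. For each transition, use the conditional probability from the current state:
P(rainy | rainy) = 4/7; P(rainy | rainy) = 4/7; P(rainy | rainy) = 4/7; P(sunny | rainy) = 3/7.
P = 4/7 × 4/7 × 4/7 × 3/7 = 192/2401.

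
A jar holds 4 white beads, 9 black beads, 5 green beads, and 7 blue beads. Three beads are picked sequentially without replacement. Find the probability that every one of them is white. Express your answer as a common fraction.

P = 4/25 × 3/24 × 2/23 = 24/13800 = 1/575.

1/575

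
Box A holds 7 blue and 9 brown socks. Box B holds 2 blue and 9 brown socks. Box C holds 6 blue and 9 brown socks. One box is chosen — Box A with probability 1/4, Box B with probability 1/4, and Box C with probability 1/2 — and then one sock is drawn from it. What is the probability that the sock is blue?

From Box A: P(blue) = 7/16.
From Box B: P(blue) = 2/11.
From Box C: P(blue) = 6/15.
Total probability = (1/4)(7/16) + (1/4)(2/11) + (1/2)(6/15) = 1249/3520.

1249/3520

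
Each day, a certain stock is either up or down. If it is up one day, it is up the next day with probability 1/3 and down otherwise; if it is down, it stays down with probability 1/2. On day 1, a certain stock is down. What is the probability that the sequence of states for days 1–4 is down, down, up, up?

1/12

Day 1 is given. For each transition, use the conditional probability from the current state:
P(down | down) = 1/2; P(up | down) = 1/2; P(up | up) = 1/3.
P = 1/2 × 1/2 × 1/3 = 1/12.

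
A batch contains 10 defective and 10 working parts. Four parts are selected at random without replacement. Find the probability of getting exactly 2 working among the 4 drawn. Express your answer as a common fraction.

135/323

One ordering (working drawn first) has probability 10/20 × 9/19 × 10/18 × 9/17 = 8100/116280 = 45/646.
There are C(4,2) = 6 such orderings, each equally likely, so P = 6 × 45/646 = 135/323.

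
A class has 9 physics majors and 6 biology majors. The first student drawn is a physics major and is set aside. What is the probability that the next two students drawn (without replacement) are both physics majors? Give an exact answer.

4/13

With the first student removed, 8 physics majors remain out of 14.
P = 8/14 × 7/13 = 56/182 = 4/13.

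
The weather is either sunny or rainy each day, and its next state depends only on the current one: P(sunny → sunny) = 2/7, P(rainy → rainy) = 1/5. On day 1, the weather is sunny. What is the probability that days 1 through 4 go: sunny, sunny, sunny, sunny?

Day 1 is given. For each transition, use the conditional probability from the current state:
P(sunny | sunny) = 2/7; P(sunny | sunny) = 2/7; P(sunny | sunny) = 2/7.
P = 2/7 × 2/7 × 2/7 = 8/343.

8/343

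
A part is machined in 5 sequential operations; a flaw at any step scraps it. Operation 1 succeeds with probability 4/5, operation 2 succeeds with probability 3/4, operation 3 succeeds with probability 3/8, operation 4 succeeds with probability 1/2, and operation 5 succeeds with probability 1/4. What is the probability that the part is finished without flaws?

Each stage is reached only if all earlier stages succeed, so
P = 4/5 × 3/4 × 3/8 × 1/2 × 1/4 = 36/1280 = 9/320.

9/320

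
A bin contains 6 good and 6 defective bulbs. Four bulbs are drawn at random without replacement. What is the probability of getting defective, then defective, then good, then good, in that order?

5/66

Multiply the probability of each draw given the previous ones:
P = 6/12 × 5/11 × 6/10 × 5/9 = 900/11880 = 5/66.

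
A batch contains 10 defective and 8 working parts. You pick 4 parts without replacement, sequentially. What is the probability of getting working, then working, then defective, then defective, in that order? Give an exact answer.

Multiply the probability of each draw given the previous ones:
P = 8/18 × 7/17 × 10/16 × 9/15 = 5040/73440 = 7/102.

7/102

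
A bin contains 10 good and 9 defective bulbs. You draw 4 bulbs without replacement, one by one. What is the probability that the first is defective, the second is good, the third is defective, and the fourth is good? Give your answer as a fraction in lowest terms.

Multiply the probability of each draw given the previous ones:
P = 9/19 × 10/18 × 8/17 × 9/16 = 6480/93024 = 45/646.

45/646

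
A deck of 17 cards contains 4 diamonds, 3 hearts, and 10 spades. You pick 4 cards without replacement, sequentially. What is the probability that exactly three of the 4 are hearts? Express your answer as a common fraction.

1/170

One ordering (hearts drawn first) has probability 3/17 × 2/16 × 1/15 × 14/14 = 84/57120 = 1/680.
There are C(4,3) = 4 such orderings, each equally likely, so P = 4 × 1/680 = 1/170.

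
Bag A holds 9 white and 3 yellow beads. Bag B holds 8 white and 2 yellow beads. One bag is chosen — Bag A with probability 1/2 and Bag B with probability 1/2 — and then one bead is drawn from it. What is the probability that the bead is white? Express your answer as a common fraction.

From Bag A: P(white) = 9/12.
From Bag B: P(white) = 8/10.
Total probability = (1/2)(9/12) + (1/2)(8/10) = 31/40.

31/40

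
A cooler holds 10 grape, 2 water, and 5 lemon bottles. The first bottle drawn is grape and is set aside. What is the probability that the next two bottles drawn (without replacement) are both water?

After the first draw, 2 of the remaining 16 bottles are water.
P = 2/16 × 1/15 = 2/240 = 1/120.

1/120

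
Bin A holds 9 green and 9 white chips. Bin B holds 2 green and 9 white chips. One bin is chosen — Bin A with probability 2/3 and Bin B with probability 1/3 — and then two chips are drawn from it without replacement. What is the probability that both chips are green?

457/2805

From Bin A: P(both green) = (9/18)(8/17) = 4/17.
From Bin B: P(both green) = (2/11)(1/10) = 1/55.
Total probability = (2/3)(4/17) + (1/3)(1/55) = 457/2805.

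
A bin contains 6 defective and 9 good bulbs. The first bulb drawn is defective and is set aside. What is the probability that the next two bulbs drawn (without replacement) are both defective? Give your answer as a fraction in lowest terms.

After the first draw, 5 of the remaining 14 bulbs are defective.
P = 5/14 × 4/13 = 20/182 = 10/91.

10/91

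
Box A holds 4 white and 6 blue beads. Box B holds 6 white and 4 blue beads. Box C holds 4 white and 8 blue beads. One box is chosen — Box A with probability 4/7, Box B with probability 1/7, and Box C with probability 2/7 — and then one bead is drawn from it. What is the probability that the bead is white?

43/105

From Box A: P(white) = 4/10.
From Box B: P(white) = 6/10.
From Box C: P(white) = 4/12.
Total probability = (4/7)(4/10) + (1/7)(6/10) + (2/7)(4/12) = 43/105.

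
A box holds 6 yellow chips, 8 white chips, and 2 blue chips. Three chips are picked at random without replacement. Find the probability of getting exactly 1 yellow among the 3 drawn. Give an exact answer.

27/56

One ordering (yellow drawn first) has probability 6/16 × 10/15 × 9/14 = 540/3360 = 9/56.
There are C(3,1) = 3 such orderings, each equally likely, so P = 3 × 9/56 = 27/56.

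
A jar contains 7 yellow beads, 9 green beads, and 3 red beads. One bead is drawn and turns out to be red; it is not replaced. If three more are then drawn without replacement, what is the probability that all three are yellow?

With the first bead removed, 7 yellow remain out of 18.
P = 7/18 × 6/17 × 5/16 = 210/4896 = 35/816.

35/816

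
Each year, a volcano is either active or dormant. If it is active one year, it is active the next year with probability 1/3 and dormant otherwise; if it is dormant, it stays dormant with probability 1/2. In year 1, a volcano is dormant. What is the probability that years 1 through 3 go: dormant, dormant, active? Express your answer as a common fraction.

Year 1 is given. For each transition, use the conditional probability from the current state:
P(dormant | dormant) = 1/2; P(active | dormant) = 1/2.
P = 1/2 × 1/2 = 1/4.

1/4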